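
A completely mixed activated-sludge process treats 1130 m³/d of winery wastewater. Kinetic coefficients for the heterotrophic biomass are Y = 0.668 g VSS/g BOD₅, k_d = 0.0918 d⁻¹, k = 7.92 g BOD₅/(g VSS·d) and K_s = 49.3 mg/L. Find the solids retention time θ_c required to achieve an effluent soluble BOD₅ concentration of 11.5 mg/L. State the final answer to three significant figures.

θ_c ≈ 1.10 d

Specific growth rate at S = 11.5 mg/L: μ = YkS/(K_s+S) = 0.668·7.92·11.5/(49.3+11.5) = 1.001 d⁻¹.
θ_c = 1/(μ − k_d) = 1/(1.001 − 0.0918) = 1/0.9089 = 1.100 d.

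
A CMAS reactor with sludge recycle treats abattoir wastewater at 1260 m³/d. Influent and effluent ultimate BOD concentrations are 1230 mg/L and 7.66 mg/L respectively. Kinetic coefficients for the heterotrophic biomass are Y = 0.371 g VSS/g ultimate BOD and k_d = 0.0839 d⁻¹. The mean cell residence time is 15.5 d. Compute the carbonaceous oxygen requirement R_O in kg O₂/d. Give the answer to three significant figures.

The observed yield is Y_obs = Y/(1 + k_d·θ_c) = 0.371 / (1 + 0.0839 × 15.5) = 0.371 / 2.300 = 0.1613 g VSS per g ultimate BOD removed.
ΔS = 1230 − 7.66 = 1222 mg/L, so the substrate removal rate is 1260 × 1222/1000 = 1540 kg ultimate BOD/d.
P_X = Y_obs·Q·(S₀ − S) = 0.1613 × 1540 = 248.4 kg VSS/d.
R_O = Q·(S₀ − S) − 1.42·P_X = 1540 − 1.42 × 248.4 = 1187 kg O₂/d.

R_O ≈ 1190 kg O₂/d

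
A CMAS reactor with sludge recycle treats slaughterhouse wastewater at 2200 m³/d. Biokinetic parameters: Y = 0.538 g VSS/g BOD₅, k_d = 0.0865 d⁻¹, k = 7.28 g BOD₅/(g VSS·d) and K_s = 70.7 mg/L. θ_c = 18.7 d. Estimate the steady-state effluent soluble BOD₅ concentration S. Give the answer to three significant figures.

S ≈ 2.62 mg/L

For a completely mixed reactor with recycle the Lawrence–McCarty relation gives S = K_s·(1 + k_d·θ_c) / [θ_c·(Y·k − k_d) − 1] = 70.7 × (1 + 0.0865 × 18.7) / [18.7 × (0.538 × 7.28 − 0.0865) − 1] = 185.1 / 70.62 = 2.620 mg/L.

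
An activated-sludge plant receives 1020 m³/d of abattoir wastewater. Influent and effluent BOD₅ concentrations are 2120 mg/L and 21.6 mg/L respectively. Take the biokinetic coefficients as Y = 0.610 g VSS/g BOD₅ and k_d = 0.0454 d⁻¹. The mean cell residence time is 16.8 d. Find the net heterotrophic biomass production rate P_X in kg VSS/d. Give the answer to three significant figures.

The observed yield is Y_obs = Y/(1 + k_d·θ_c) = 0.610 / (1 + 0.0454 × 16.8) = 0.610 / 1.763 = 0.3461 g VSS per g BOD₅ removed.
Substrate removed = Q·(S₀ − S) = 1020 m³/d × (2120 − 21.6) g/m³ = 2.14×10^6 g/d = 2140 kg/d.
So the net sludge growth is P_X = 0.3461 × 2140 = 740.7 kg VSS/d.

P_X ≈ 741 kg VSS/d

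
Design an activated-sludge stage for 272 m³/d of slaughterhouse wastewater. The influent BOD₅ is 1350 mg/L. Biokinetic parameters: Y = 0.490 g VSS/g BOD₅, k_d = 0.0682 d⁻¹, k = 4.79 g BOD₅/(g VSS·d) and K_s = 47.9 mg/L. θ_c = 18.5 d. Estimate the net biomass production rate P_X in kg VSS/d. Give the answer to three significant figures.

P_X ≈ 79.4 kg VSS/d

From the Monod/SRT balance for a CMAS, S = K_s·(1+k_d θ_c)/[θ_c·(Y k − k_d) − 1] = 47.9 × (1 + 0.0682 × 18.5) / [18.5 × (0.490 × 4.79 − 0.0682) − 1] = 108.3 / 41.16 = 2.632 mg/L.
Y_obs = Y / (1 + k_d θ_c) = 0.490 / (1 + 0.0682 × 18.5) = 0.490 / 2.262 = 0.2167.
Substrate removed = Q·(S₀ − S) = 272 m³/d × (1350 − 2.63) g/m³ = 3.66×10^5 g/d = 366.5 kg/d.
Net biomass production P_X = Y_obs × Q·(S₀ − S) = 0.2167 × 366.5 = 79.40 kg VSS/d.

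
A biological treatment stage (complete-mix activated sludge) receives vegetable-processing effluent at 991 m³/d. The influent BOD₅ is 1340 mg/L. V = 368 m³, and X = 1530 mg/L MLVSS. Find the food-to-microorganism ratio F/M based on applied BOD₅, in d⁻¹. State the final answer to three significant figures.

F/M ≈ 2.36 d⁻¹

F/M = Q·S₀ / (V·X) = 991 × 1340 / (368.0 × 1530) = 2.359 g BOD₅·(g VSS·d)⁻¹.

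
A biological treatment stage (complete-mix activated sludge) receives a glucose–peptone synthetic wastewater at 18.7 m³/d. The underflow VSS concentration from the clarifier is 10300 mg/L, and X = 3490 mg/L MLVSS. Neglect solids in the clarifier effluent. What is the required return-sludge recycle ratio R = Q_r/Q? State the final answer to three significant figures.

R ≈ 0.512

R = Q_r/Q = X/(X_r − X) = 3490 / (10300 − 3490) = 0.5125.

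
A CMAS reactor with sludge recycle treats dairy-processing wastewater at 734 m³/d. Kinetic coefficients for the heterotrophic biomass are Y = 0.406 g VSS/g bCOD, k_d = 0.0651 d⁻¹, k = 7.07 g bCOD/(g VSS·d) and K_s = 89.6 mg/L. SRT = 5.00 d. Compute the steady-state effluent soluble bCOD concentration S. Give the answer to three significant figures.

S ≈ 9.12 mg/L

From the Monod/SRT balance for a CMAS, S = K_s·(1+k_d θ_c)/[θ_c·(Y k − k_d) − 1] = 89.6 × (1 + 0.0651 × 5.00) / [5.00 × (0.406 × 7.07 − 0.0651) − 1] = 118.8 / 13.03 = 9.117 mg/L.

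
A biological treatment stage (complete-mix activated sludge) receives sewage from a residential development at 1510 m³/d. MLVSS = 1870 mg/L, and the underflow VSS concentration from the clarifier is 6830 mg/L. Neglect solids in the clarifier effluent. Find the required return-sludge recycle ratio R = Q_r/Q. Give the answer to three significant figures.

R ≈ 0.377

Mass balance around the secondary clarifier (neglecting effluent solids): R = X / (X_r − X) = 1870 / (6830 − 1870) = 0.3770.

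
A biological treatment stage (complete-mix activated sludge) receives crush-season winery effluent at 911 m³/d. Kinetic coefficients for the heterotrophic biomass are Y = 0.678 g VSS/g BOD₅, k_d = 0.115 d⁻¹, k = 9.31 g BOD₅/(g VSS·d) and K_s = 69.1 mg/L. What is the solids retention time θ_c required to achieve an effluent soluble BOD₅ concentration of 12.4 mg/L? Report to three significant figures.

At the target effluent, Y k S/(K_s+S) = 0.678×9.31×12.4/81.50 = 0.9604 d⁻¹.
Then 1/θ_c = μ − k_d = 0.9604 − 0.115 = 0.8454 d⁻¹, giving θ_c = 1.183 d.

θ_c ≈ 1.18 d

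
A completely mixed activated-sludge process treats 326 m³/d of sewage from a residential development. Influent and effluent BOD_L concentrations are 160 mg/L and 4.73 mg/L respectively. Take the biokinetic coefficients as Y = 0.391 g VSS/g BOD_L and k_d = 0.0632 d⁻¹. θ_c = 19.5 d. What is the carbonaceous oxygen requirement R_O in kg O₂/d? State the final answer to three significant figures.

R_O ≈ 38.0 kg O₂/d

Correct the yield for decay: Y_obs = Y/(1 + k_d θ_c) = 0.391 / (1 + 0.0632 × 19.5) = 0.391 / 2.232 = 0.1751.
Q·(S₀ − S) = 326 × (160 − 4.73) × 10⁻³ = 50.62 kg/d removed.
Biomass synthesised: P_X = Y_obs × 50.62 = 8.866 kg VSS/d.
Carbonaceous O₂ demand = substrate oxidised − cell-mass equivalent = 50.62 − 1.42 × 8.866 = 38.03 kg O₂/d.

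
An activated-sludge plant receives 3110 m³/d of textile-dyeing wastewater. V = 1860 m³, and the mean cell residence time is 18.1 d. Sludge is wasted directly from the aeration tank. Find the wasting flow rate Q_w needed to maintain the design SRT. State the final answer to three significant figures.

Q_w ≈ 103 m³/d

Wasting from the aeration tank: Q_w = V / θ_c = 1860 / 18.1 = 102.8 m³/d.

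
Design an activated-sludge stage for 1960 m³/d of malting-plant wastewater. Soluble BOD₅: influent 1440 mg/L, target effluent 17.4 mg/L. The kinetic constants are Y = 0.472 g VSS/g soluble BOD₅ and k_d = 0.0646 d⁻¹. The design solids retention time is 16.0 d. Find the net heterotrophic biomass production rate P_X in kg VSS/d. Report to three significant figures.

The observed yield is Y_obs = Y/(1 + k_d·θ_c) = 0.472 / (1 + 0.0646 × 16.0) = 0.472 / 2.034 = 0.2321 g VSS per g soluble BOD₅ removed.
ΔS = 1440 − 17.4 = 1423 mg/L, so the substrate removal rate is 1960 × 1423/1000 = 2788 kg soluble BOD₅/d.
P_X = Y_obs · Q(S₀ − S) = 0.2321 × 2788 = 647.2 kg VSS/d.

P_X ≈ 647 kg VSS/d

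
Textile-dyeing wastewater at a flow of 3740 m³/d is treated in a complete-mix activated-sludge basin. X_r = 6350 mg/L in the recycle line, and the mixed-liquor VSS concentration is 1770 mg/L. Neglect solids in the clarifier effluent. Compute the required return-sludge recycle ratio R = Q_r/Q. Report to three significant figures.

Mass balance around the secondary clarifier (neglecting effluent solids): R = X / (X_r − X) = 1770 / (6350 − 1770) = 0.3865.

R ≈ 0.386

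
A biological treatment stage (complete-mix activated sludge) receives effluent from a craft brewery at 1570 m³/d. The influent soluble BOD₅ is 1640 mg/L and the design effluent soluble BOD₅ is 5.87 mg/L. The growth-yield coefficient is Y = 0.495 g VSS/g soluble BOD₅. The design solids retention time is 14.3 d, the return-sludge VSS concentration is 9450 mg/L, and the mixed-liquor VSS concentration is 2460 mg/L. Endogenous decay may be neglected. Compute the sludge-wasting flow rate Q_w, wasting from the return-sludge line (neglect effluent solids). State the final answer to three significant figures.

With k_d = 0 the design equation reduces to V = Y Q (S₀−S) θ_c / X = 0.495 × 1570 × (1640 − 5.87) × 14.3 / 2460 = 7382 m³.
θ_c = V·X/(Q_w·X_r) when wasting from the recycle, so Q_w = V·X/(θ_c·X_r) = 7382 × 2460 / (14.3 × 9450) = 134.4 m³/d.

Q_w ≈ 134 m³/d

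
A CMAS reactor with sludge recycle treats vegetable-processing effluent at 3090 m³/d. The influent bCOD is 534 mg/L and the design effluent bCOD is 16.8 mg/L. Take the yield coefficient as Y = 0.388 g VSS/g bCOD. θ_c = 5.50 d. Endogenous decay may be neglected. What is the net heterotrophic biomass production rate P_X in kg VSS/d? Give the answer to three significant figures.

No decay correction is needed, so Y_obs = Y = 0.388.
Mass of bCOD removed per day: Q(S₀ − S) = 3090 × 517.2 g/m³ = 1598 kg/d.
Net biomass production P_X = Y_obs × Q·(S₀ − S) = 0.3880 × 1598 = 620.1 kg VSS/d.

P_X ≈ 620 kg VSS/d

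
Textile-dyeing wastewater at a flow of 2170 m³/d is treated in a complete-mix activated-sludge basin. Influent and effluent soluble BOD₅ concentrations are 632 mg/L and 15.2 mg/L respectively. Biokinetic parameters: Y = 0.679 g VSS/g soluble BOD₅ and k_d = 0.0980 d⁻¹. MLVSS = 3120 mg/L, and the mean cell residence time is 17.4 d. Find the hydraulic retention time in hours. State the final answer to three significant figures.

Rearranging the biomass balance for a CMAS with decay, V = Y·Q·ΔS·θ_c / [X·(1+k_d θ_c)] = 0.679 × 2170 × (632 − 15.2) × 17.4 / [3120 × (1 + 0.0980 × 17.4)] = 1.58×10^7 / 8440 = 1874 m³.
τ = V/Q = 1874/2170 = 0.8634 d, or 20.72 h.

τ ≈ 20.7 h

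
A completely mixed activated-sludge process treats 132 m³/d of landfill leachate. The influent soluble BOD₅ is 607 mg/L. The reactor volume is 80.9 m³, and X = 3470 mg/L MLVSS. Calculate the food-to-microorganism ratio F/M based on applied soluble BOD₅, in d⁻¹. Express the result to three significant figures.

F/M = applied load / biomass = Q·S₀/(V·X) = 132 × 607 / (80.90 × 3470) = 0.2854 d⁻¹.

F/M ≈ 0.285 d⁻¹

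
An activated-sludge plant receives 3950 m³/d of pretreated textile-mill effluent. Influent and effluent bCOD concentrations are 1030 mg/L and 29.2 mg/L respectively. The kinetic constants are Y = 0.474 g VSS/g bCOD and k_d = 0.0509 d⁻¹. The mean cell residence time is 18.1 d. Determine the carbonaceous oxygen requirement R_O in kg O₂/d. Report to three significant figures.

Correct the yield for decay: Y_obs = Y/(1 + k_d θ_c) = 0.474 / (1 + 0.0509 × 18.1) = 0.474 / 1.921 = 0.2467.
ΔS = 1030 − 29.2 = 1001 mg/L, so the substrate removal rate is 3950 × 1001/1000 = 3953 kg bCOD/d.
P_X = Y_obs·Q·(S₀ − S) = 0.2467 × 3953 = 975.3 kg VSS/d.
Carbonaceous O₂ demand = substrate oxidised − cell-mass equivalent = 3953 − 1.42 × 975.3 = 2568 kg O₂/d.

R_O ≈ 2570 kg O₂/d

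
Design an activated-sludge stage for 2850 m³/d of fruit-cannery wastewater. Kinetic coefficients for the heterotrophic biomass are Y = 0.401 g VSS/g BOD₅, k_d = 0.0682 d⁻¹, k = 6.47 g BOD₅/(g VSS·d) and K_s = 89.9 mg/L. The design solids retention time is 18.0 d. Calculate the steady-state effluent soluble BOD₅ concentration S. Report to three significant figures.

S ≈ 4.50 mg/L

Effluent substrate depends only on kinetics and SRT: S = K_s(1 + k_d θ_c) / [θ_c(Yk − k_d) − 1] = 89.9 × (1 + 0.0682 × 18.0) / [18.0 × (0.401 × 6.47 − 0.0682) − 1] = 200.3 / 44.47 = 4.503 mg/L.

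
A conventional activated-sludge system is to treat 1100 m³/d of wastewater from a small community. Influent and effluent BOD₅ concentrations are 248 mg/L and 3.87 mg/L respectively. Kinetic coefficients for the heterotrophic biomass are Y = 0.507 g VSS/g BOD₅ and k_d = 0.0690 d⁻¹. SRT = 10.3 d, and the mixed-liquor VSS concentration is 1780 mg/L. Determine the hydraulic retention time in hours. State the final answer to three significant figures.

From the SRT design equation V = Y Q (S₀−S) θ_c / [X (1 + k_d θ_c)] = 0.507 × 1100 × (248 − 3.87) × 10.3 / [1780 × (1 + 0.0690 × 10.3)] = 1.4×10^6 / 3045 = 460.5 m³.
Hydraulic retention time τ = V/Q = 460.5 / 1100 = 0.4187 d = 10.05 h.

τ ≈ 10.0 h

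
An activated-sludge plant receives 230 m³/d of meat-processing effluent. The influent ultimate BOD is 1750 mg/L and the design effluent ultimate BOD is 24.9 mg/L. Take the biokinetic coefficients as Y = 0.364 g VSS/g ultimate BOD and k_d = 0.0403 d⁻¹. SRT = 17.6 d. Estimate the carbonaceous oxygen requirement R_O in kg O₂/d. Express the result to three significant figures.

Y_obs = Y / (1 + k_d θ_c) = 0.364 / (1 + 0.0403 × 17.6) = 0.364 / 1.709 = 0.2130.
Substrate removed = Q·(S₀ − S) = 230 m³/d × (1750 − 24.9) g/m³ = 3.97×10^5 g/d = 396.8 kg/d.
Net sludge production P_X = 0.2130 × 396.8 = 84.49 kg VSS/d.
Carbonaceous O₂ demand = substrate oxidised − cell-mass equivalent = 396.8 − 1.42 × 84.49 = 276.8 kg O₂/d.

R_O ≈ 277 kg O₂/d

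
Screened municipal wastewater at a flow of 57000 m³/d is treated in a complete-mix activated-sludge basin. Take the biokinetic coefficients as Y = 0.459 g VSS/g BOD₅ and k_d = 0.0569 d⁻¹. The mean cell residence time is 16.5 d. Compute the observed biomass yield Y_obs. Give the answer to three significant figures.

The observed yield is Y_obs = Y/(1 + k_d·θ_c) = 0.459 / (1 + 0.0569 × 16.5) = 0.459 / 1.939 = 0.2367 g VSS per g BOD₅ removed.

Y_obs ≈ 0.237 g VSS/g BOD₅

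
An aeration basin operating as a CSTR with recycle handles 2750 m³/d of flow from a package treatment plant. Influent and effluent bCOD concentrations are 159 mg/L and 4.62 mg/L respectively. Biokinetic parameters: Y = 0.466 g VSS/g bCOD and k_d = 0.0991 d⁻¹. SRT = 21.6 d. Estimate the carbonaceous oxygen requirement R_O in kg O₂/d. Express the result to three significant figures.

The observed yield is Y_obs = Y/(1 + k_d·θ_c) = 0.466 / (1 + 0.0991 × 21.6) = 0.466 / 3.141 = 0.1484 g VSS per g bCOD removed.
ΔS = 159 − 4.62 = 154.4 mg/L, so the substrate removal rate is 2750 × 154.4/1000 = 424.5 kg bCOD/d.
Net sludge production P_X = 0.1484 × 424.5 = 62.99 kg VSS/d.
R_O = Q·ΔS − 1.42 P_X = 424.5 − 89.45 = 335.1 kg O₂/d.

R_O ≈ 335 kg O₂/d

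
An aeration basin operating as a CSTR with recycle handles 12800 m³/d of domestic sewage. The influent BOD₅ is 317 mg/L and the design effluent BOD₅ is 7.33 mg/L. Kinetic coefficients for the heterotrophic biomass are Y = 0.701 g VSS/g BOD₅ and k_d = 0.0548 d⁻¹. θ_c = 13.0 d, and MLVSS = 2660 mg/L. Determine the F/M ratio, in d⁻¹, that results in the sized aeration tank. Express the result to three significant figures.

Steady-state biomass mass balance: V·X·(1 + k_d·θ_c) = Y·Q·(S₀ − S)·θ_c, so V = 0.701 × 12800 × (317 − 7.33) × 13.0 / [2660 × (1 + 0.0548 × 13.0)] = 3.61×10^7 / 4555 = 7930 m³.
F/M = Q·S₀ / (V·X) = 12800 × 317 / (7930 × 2660) = 0.1924 g BOD₅·(g VSS·d)⁻¹.

F/M ≈ 0.192 d⁻¹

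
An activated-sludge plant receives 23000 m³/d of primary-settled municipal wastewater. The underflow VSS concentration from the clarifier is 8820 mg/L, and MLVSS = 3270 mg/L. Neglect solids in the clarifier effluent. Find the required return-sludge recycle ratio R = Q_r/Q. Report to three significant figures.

R = Q_r/Q = X/(X_r − X) = 3270 / (8820 − 3270) = 0.5892.

R ≈ 0.589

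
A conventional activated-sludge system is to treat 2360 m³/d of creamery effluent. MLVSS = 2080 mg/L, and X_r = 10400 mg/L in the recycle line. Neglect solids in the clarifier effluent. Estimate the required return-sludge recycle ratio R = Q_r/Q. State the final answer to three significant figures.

Solids balance on the clarifier gives (1+R)X = R·X_r, so R = X/(X_r − X) = 2080 / (10400 − 2080) = 0.2500.

R ≈ 0.250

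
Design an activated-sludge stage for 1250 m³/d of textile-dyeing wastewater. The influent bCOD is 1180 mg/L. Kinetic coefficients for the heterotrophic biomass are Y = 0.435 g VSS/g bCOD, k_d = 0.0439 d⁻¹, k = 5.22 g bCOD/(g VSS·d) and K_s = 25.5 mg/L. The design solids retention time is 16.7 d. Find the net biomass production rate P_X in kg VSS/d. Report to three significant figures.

P_X ≈ 370 kg VSS/d

For a completely mixed reactor with recycle the Lawrence–McCarty relation gives S = K_s·(1 + k_d·θ_c) / [θ_c·(Y·k − k_d) − 1] = 25.5 × (1 + 0.0439 × 16.7) / [16.7 × (0.435 × 5.22 − 0.0439) − 1] = 44.19 / 36.19 = 1.221 mg/L.
The observed yield is Y_obs = Y/(1 + k_d·θ_c) = 0.435 / (1 + 0.0439 × 16.7) = 0.435 / 1.733 = 0.2510 g VSS per g bCOD removed.
Mass of bCOD removed per day: Q(S₀ − S) = 1250 × 1179 g/m³ = 1473 kg/d.
P_X = Y_obs · Q(S₀ − S) = 0.2510 × 1473 = 369.8 kg VSS/d.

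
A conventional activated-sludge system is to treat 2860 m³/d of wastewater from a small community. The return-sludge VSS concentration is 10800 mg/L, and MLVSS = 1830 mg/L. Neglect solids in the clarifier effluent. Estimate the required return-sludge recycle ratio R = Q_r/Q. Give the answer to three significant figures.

R ≈ 0.204

Mass balance around the secondary clarifier (neglecting effluent solids): R = X / (X_r − X) = 1830 / (10800 − 1830) = 0.2040.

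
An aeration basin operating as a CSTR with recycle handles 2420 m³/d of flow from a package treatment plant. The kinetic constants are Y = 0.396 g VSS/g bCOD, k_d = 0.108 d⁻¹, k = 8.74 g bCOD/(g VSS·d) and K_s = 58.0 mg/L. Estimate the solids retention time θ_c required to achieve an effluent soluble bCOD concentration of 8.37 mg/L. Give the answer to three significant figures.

θ_c ≈ 3.04 d

From 1/θ_c = Y·k·S/(K_s + S) − k_d: Y·k·S/(K_s+S) = 0.396 × 8.74 × 8.37 / (58.0 + 8.37) = 0.4365 d⁻¹.
Then 1/θ_c = μ − k_d = 0.4365 − 0.108 = 0.3285 d⁻¹, giving θ_c = 3.044 d.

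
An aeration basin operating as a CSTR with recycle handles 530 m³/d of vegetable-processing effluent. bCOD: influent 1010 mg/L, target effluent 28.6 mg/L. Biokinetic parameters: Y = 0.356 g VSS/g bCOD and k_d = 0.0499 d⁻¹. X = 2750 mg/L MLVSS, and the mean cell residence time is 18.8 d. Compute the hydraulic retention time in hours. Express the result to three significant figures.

τ ≈ 29.6 h

Rearranging the biomass balance for a CMAS with decay, V = Y·Q·ΔS·θ_c / [X·(1+k_d θ_c)] = 0.356 × 530 × (1010 − 28.6) × 18.8 / [2750 × (1 + 0.0499 × 18.8)] = 3.48×10^6 / 5330 = 653.2 m³.
τ = V/Q = 653.2/530 = 1.232 d, or 29.58 h.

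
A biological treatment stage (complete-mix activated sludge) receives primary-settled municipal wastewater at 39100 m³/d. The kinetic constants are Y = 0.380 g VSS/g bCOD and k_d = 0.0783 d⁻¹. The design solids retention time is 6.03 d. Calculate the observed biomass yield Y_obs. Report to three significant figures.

Y_obs = Y / (1 + k_d θ_c) = 0.380 / (1 + 0.0783 × 6.03) = 0.380 / 1.472 = 0.2581.

Y_obs ≈ 0.258 g VSS/g bCOD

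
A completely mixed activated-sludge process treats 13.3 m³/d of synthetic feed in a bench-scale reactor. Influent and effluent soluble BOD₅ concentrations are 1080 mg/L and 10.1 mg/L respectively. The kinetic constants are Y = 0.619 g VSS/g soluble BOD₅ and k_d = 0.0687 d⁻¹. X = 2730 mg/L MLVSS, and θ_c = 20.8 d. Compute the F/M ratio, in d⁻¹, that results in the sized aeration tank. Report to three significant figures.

From the SRT design equation V = Y Q (S₀−S) θ_c / [X (1 + k_d θ_c)] = 0.619 × 13.3 × (1080 − 10.1) × 20.8 / [2730 × (1 + 0.0687 × 20.8)] = 1.83×10^5 / 6631 = 27.63 m³.
Food-to-microorganism ratio F/M = Q S₀ / (V X) = 13.3 × 1080 / (27.63 × 2730) = 0.1904 d⁻¹.

F/M ≈ 0.190 d⁻¹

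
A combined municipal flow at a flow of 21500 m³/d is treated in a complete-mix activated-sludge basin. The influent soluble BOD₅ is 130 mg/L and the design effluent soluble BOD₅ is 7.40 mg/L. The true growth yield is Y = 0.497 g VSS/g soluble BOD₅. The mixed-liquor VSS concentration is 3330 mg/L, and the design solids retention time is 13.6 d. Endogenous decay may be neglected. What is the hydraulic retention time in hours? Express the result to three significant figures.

τ ≈ 5.97 h

V·X = Y·Q·ΔS·θ_c gives V = 0.497 × 21500 × (130 − 7.40) × 13.6 / 3330 = 5350 m³.
HRT = V/Q = 5350 m³ / 21500 m³·d⁻¹ = 0.2489 d × 24 = 5.972 h.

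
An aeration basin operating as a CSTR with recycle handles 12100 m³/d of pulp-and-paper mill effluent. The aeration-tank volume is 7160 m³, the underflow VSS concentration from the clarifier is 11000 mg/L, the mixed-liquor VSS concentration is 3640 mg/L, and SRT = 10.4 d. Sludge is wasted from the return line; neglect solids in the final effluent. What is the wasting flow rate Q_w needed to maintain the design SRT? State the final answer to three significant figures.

Q_w = (V·X)/(θ_c X_r) = 7160 × 3640 / (10.4 × 11000) = 227.8 m³/d.

Q_w ≈ 228 m³/d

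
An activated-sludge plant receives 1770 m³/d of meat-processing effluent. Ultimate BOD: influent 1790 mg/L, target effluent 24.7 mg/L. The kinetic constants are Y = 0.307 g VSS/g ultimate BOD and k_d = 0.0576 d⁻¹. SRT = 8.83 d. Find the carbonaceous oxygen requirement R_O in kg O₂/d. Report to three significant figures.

R_O ≈ 2220 kg O₂/d

Observed yield with endogenous decay: Y_obs = Y / (1 + k_d·θ_c) = 0.307 / (1 + 0.0576 × 8.83) = 0.307 / 1.509 = 0.2035 g VSS/g ultimate BOD.
Mass of ultimate BOD removed per day: Q(S₀ − S) = 1770 × 1765 g/m³ = 3125 kg/d.
Net sludge production P_X = 0.2035 × 3125 = 635.8 kg VSS/d.
R_O = Q·ΔS − 1.42 P_X = 3125 − 902.9 = 2222 kg O₂/d.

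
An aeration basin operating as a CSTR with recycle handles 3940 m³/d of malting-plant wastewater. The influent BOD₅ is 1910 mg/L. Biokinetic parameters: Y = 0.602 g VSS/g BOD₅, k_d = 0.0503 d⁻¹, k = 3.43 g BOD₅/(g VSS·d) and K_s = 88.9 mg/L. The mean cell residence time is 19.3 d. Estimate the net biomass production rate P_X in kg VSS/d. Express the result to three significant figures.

For a completely mixed reactor with recycle the Lawrence–McCarty relation gives S = K_s·(1 + k_d·θ_c) / [θ_c·(Y·k − k_d) − 1] = 88.9 × (1 + 0.0503 × 19.3) / [19.3 × (0.602 × 3.43 − 0.0503) − 1] = 175.2 / 37.88 = 4.625 mg/L.
The observed yield is Y_obs = Y/(1 + k_d·θ_c) = 0.602 / (1 + 0.0503 × 19.3) = 0.602 / 1.971 = 0.3055 g VSS per g BOD₅ removed.
ΔS = 1910 − 4.63 = 1905 mg/L, so the substrate removal rate is 3940 × 1905/1000 = 7507 kg BOD₅/d.
Net biomass production P_X = Y_obs × Q·(S₀ − S) = 0.3055 × 7507 = 2293 kg VSS/d.

P_X ≈ 2290 kg VSS/d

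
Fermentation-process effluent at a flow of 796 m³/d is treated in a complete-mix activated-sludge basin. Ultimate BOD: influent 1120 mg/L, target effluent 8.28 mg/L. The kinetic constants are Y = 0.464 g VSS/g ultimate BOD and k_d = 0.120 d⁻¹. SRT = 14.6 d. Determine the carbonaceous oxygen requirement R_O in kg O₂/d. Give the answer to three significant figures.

R_O ≈ 673 kg O₂/d

Correct the yield for decay: Y_obs = Y/(1 + k_d θ_c) = 0.464 / (1 + 0.120 × 14.6) = 0.464 / 2.752 = 0.1686.
Q·(S₀ − S) = 796 × (1120 − 8.28) × 10⁻³ = 884.9 kg/d removed.
Net sludge production P_X = 0.1686 × 884.9 = 149.2 kg VSS/d.
R_O = Q·(S₀ − S) − 1.42·P_X = 884.9 − 1.42 × 149.2 = 673.1 kg O₂/d.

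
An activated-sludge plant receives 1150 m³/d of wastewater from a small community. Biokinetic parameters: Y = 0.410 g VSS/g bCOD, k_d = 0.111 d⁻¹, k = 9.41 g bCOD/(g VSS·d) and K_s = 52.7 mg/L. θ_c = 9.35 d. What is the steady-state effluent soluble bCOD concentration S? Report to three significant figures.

S ≈ 3.16 mg/L

Effluent substrate depends only on kinetics and SRT: S = K_s(1 + k_d θ_c) / [θ_c(Yk − k_d) − 1] = 52.7 × (1 + 0.111 × 9.35) / [9.35 × (0.410 × 9.41 − 0.111) − 1] = 107.4 / 34.04 = 3.155 mg/L.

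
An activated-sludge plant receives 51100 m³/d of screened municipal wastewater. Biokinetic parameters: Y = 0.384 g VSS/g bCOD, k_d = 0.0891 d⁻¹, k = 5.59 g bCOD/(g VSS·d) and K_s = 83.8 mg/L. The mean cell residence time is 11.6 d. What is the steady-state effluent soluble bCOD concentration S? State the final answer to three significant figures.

S ≈ 7.45 mg/L

From the Monod/SRT balance for a CMAS, S = K_s·(1+k_d θ_c)/[θ_c·(Y k − k_d) − 1] = 83.8 × (1 + 0.0891 × 11.6) / [11.6 × (0.384 × 5.59 − 0.0891) − 1] = 170.4 / 22.87 = 7.452 mg/L.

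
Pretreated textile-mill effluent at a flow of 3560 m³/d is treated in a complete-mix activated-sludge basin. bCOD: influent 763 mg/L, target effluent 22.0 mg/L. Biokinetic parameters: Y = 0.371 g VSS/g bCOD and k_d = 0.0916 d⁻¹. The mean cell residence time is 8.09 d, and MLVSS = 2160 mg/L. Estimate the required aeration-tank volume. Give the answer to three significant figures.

V ≈ 2110 m³

From the SRT design equation V = Y Q (S₀−S) θ_c / [X (1 + k_d θ_c)] = 0.371 × 3560 × (763 − 22.0) × 8.09 / [2160 × (1 + 0.0916 × 8.09)] = 7.92×10^6 / 3761 = 2105 m³.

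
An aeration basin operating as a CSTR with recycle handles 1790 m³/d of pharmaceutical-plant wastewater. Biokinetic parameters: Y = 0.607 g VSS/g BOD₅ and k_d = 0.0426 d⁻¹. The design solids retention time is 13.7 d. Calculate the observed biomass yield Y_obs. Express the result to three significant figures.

Observed yield with endogenous decay: Y_obs = Y / (1 + k_d·θ_c) = 0.607 / (1 + 0.0426 × 13.7) = 0.607 / 1.584 = 0.3833 g VSS/g BOD₅.

Y_obs ≈ 0.383 g VSS/g BOD₅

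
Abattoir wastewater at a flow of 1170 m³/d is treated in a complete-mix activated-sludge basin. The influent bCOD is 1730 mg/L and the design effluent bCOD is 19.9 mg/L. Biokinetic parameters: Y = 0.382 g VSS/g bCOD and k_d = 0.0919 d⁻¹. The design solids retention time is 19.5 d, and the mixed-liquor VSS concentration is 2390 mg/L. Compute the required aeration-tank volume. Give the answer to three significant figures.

Rearranging the biomass balance for a CMAS with decay, V = Y·Q·ΔS·θ_c / [X·(1+k_d θ_c)] = 0.382 × 1170 × (1730 − 19.9) × 19.5 / [2390 × (1 + 0.0919 × 19.5)] = 1.49×10^7 / 6673 = 2233 m³.

V ≈ 2230 m³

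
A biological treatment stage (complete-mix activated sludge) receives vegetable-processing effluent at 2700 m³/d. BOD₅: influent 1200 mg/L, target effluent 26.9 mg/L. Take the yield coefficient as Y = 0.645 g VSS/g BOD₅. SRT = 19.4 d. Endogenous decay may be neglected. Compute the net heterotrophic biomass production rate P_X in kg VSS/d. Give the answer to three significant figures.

P_X ≈ 2040 kg VSS/d

Since k_d ≈ 0, Y_obs = Y = 0.645 g VSS/g BOD₅.
ΔS = 1200 − 26.9 = 1173 mg/L, so the substrate removal rate is 2700 × 1173/1000 = 3167 kg BOD₅/d.
So the net sludge growth is P_X = 0.6450 × 3167 = 2043 kg VSS/d.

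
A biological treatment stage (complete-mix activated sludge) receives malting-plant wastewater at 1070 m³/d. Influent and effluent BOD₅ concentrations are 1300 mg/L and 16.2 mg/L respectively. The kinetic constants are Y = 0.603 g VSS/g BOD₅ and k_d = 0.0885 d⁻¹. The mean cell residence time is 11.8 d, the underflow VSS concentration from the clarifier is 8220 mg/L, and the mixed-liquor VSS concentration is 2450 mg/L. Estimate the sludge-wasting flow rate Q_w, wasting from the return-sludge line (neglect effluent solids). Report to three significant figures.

Q_w ≈ 49.3 m³/d

Steady-state biomass mass balance: V·X·(1 + k_d·θ_c) = Y·Q·(S₀ − S)·θ_c, so V = 0.603 × 1070 × (1300 − 16.2) × 11.8 / [2450 × (1 + 0.0885 × 11.8)] = 9.77×10^6 / 5009 = 1952 m³.
θ_c = V·X/(Q_w·X_r) when wasting from the recycle, so Q_w = V·X/(θ_c·X_r) = 1952 × 2450 / (11.8 × 8220) = 49.29 m³/d.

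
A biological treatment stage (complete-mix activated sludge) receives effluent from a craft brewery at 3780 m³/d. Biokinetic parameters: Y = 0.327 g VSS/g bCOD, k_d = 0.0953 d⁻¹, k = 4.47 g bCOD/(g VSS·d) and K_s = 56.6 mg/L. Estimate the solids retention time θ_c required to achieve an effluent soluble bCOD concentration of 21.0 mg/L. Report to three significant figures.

θ_c ≈ 3.33 d

At the target effluent, Y k S/(K_s+S) = 0.327×4.47×21.0/77.60 = 0.3956 d⁻¹.
θ_c = 1/(μ − k_d) = 1/(0.3956 − 0.0953) = 1/0.3003 = 3.330 d.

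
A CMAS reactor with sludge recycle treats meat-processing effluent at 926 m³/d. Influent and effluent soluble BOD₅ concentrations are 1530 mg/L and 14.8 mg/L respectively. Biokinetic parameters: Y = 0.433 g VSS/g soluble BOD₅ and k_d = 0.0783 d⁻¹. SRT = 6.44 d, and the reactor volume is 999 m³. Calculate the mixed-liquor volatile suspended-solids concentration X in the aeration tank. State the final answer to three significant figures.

From V·X·(1 + k_d·θ_c) = Y·Q·(S₀ − S)·θ_c: X = 0.433 × 926 × (1530 − 14.8) × 6.44 / [999 × (1 + 0.0783 × 6.44)] = 2604 mg/L.

X ≈ 2600 mg/L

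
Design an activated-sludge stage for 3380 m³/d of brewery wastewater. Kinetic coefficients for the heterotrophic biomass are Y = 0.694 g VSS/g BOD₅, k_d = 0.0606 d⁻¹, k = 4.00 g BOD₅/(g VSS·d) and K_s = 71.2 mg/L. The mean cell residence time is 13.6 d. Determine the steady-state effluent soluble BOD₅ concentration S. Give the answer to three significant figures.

S ≈ 3.61 mg/L

From the Monod/SRT balance for a CMAS, S = K_s·(1+k_d θ_c)/[θ_c·(Y k − k_d) − 1] = 71.2 × (1 + 0.0606 × 13.6) / [13.6 × (0.694 × 4.00 − 0.0606) − 1] = 129.9 / 35.93 = 3.615 mg/L.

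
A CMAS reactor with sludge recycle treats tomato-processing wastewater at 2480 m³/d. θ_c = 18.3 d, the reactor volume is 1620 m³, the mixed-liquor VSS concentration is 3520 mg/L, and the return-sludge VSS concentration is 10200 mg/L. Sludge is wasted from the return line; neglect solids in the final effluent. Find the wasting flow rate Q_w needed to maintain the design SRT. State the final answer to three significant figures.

Q_w = (V·X)/(θ_c X_r) = 1620 × 3520 / (18.3 × 10200) = 30.55 m³/d.

Q_w ≈ 30.5 m³/d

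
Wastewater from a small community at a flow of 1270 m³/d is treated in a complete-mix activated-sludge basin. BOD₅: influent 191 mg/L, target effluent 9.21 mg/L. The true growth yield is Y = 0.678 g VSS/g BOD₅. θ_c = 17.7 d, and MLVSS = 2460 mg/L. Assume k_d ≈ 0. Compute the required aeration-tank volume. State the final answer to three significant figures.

Biomass mass balance (decay neglected): V·X = Y·Q·(S₀ − S)·θ_c, so V = 0.678 × 1270 × (191 − 9.21) × 17.7 / 2460 = 1126 m³.

V ≈ 1130 m³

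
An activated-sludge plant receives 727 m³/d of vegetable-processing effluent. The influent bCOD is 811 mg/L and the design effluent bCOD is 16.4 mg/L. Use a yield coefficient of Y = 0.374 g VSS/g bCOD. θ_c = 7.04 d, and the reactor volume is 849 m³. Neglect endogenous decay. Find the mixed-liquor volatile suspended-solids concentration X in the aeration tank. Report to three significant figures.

X ≈ 1790 mg/L

From V·X = Y·Q·(S₀ − S)·θ_c (decay neglected): X = 0.374 × 727 × (811 − 16.4) × 7.04 / 849 = 1792 mg/L.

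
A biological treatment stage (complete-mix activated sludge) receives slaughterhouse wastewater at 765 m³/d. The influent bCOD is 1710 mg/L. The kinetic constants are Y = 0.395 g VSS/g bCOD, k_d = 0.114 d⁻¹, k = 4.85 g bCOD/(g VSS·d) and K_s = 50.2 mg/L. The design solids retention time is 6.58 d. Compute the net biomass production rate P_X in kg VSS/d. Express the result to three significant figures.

P_X ≈ 294 kg VSS/d

For a completely mixed reactor with recycle the Lawrence–McCarty relation gives S = K_s·(1 + k_d·θ_c) / [θ_c·(Y·k − k_d) − 1] = 50.2 × (1 + 0.114 × 6.58) / [6.58 × (0.395 × 4.85 − 0.114) − 1] = 87.86 / 10.86 = 8.093 mg/L.
The observed yield is Y_obs = Y/(1 + k_d·θ_c) = 0.395 / (1 + 0.114 × 6.58) = 0.395 / 1.750 = 0.2257 g VSS per g bCOD removed.
Mass of bCOD removed per day: Q(S₀ − S) = 765 × 1702 g/m³ = 1302 kg/d.
Net biomass production P_X = Y_obs × Q·(S₀ − S) = 0.2257 × 1302 = 293.9 kg VSS/d.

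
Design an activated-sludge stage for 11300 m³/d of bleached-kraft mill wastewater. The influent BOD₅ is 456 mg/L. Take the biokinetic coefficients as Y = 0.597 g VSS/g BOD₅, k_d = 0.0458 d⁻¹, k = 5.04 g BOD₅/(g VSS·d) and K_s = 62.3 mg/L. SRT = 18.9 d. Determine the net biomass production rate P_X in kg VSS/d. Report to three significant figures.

For a completely mixed reactor with recycle the Lawrence–McCarty relation gives S = K_s·(1 + k_d·θ_c) / [θ_c·(Y·k − k_d) − 1] = 62.3 × (1 + 0.0458 × 18.9) / [18.9 × (0.597 × 5.04 − 0.0458) − 1] = 116.2 / 55.00 = 2.113 mg/L.
Observed yield with endogenous decay: Y_obs = Y / (1 + k_d·θ_c) = 0.597 / (1 + 0.0458 × 18.9) = 0.597 / 1.866 = 0.3200 g VSS/g BOD₅.
Q·(S₀ − S) = 11300 × (456 − 2.11) × 10⁻³ = 5129 kg/d removed.
P_X = Y_obs · Q(S₀ − S) = 0.3200 × 5129 = 1641 kg VSS/d.

P_X ≈ 1640 kg VSS/d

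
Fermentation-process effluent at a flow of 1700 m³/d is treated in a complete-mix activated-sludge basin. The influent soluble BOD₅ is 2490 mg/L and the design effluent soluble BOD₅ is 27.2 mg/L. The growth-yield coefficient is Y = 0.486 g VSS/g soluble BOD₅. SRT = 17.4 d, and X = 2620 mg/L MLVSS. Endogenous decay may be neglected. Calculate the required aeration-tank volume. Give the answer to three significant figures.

With k_d = 0 the design equation reduces to V = Y Q (S₀−S) θ_c / X = 0.486 × 1700 × (2490 − 27.2) × 17.4 / 2620 = 13513 m³.

V ≈ 13500 m³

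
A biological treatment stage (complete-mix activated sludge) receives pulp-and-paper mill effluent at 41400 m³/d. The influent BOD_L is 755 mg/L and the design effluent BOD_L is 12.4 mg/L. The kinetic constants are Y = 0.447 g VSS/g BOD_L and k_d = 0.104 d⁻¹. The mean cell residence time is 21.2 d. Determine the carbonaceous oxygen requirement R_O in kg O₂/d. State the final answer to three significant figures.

R_O ≈ 24700 kg O₂/d

Observed yield with endogenous decay: Y_obs = Y / (1 + k_d·θ_c) = 0.447 / (1 + 0.104 × 21.2) = 0.447 / 3.205 = 0.1395 g VSS/g BOD_L.
Q·(S₀ − S) = 41400 × (755 − 12.4) × 10⁻³ = 30744 kg/d removed.
Biomass synthesised: P_X = Y_obs × 30744 = 4288 kg VSS/d.
R_O = Q·ΔS − 1.42 P_X = 30744 − 6089 = 24655 kg O₂/d.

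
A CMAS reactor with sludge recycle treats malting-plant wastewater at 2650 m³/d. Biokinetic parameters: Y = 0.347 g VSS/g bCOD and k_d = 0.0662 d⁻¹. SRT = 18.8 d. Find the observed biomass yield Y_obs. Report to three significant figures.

Y_obs ≈ 0.155 g VSS/g bCOD

Observed yield with endogenous decay: Y_obs = Y / (1 + k_d·θ_c) = 0.347 / (1 + 0.0662 × 18.8) = 0.347 / 2.245 = 0.1546 g VSS/g bCOD.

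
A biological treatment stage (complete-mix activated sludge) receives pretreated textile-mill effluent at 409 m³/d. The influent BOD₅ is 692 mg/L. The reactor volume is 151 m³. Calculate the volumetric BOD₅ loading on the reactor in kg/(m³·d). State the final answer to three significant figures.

L_v = Q S₀ / V = 409 × 692 × 10⁻³ / 151.0 = 1.874 kg/(m³·d).

L_v ≈ 1.87 kg BOD₅/(m³·d)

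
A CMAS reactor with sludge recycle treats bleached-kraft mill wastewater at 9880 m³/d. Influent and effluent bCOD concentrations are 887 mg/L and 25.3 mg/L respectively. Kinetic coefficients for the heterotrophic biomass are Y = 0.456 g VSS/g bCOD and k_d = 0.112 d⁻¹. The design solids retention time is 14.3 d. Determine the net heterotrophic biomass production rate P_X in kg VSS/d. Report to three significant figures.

Correct the yield for decay: Y_obs = Y/(1 + k_d θ_c) = 0.456 / (1 + 0.112 × 14.3) = 0.456 / 2.602 = 0.1753.
ΔS = 887 − 25.3 = 861.7 mg/L, so the substrate removal rate is 9880 × 861.7/1000 = 8514 kg bCOD/d.
Biomass produced: P_X = Y_obs·Q·ΔS = 0.1753 × 8514 ≈ 1492 kg VSS/d.

P_X ≈ 1490 kg VSS/d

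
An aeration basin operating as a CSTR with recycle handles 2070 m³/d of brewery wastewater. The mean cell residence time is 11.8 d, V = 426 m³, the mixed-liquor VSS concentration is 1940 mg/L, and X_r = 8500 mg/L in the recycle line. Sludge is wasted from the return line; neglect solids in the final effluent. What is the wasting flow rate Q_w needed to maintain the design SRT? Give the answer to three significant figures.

θ_c = V·X/(Q_w·X_r) when wasting from the recycle, so Q_w = V·X/(θ_c·X_r) = 426.0 × 1940 / (11.8 × 8500) = 8.240 m³/d.

Q_w ≈ 8.24 m³/d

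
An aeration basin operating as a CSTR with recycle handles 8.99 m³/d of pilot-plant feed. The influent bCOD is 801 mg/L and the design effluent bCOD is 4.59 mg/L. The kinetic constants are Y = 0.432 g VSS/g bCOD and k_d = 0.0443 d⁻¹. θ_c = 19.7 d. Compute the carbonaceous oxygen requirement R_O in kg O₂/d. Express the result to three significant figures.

Observed yield with endogenous decay: Y_obs = Y / (1 + k_d·θ_c) = 0.432 / (1 + 0.0443 × 19.7) = 0.432 / 1.873 = 0.2307 g VSS/g bCOD.
ΔS = 801 − 4.59 = 796.4 mg/L, so the substrate removal rate is 8.99 × 796.4/1000 = 7.160 kg bCOD/d.
Net sludge production P_X = 0.2307 × 7.160 = 1.652 kg VSS/d.
R_O = Q·(S₀ − S) − 1.42·P_X = 7.160 − 1.42 × 1.652 = 4.814 kg O₂/d.

R_O ≈ 4.81 kg O₂/d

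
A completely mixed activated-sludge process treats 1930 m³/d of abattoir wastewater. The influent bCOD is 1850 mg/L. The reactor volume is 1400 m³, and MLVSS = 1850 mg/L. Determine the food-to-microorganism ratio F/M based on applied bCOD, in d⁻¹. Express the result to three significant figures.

F/M = Q·S₀ / (V·X) = 1930 × 1850 / (1400 × 1850) = 1.379 g bCOD·(g VSS·d)⁻¹.

F/M ≈ 1.38 d⁻¹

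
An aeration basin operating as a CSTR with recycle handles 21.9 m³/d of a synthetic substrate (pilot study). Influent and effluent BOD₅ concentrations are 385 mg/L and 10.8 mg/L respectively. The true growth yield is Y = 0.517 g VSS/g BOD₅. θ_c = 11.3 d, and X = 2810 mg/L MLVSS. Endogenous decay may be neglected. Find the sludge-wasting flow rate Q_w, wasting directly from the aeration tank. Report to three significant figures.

With k_d = 0 the design equation reduces to V = Y Q (S₀−S) θ_c / X = 0.517 × 21.9 × (385 − 10.8) × 11.3 / 2810 = 17.04 m³.
With mixed-liquor wasting, θ_c = V/Q_w, so Q_w = V/θ_c = 17.04/11.3 = 1.508 m³/d.

Q_w ≈ 1.51 m³/d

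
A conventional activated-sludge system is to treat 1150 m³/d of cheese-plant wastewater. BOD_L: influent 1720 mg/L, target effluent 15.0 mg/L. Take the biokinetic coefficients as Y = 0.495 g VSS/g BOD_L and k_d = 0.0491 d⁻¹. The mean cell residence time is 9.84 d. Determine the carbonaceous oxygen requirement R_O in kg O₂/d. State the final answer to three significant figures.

R_O ≈ 1030 kg O₂/d

Correct the yield for decay: Y_obs = Y/(1 + k_d θ_c) = 0.495 / (1 + 0.0491 × 9.84) = 0.495 / 1.483 = 0.3338.
Mass of BOD_L removed per day: Q(S₀ − S) = 1150 × 1705 g/m³ = 1961 kg/d.
Net sludge production P_X = 0.3338 × 1961 = 654.4 kg VSS/d.
R_O = Q·(S₀ − S) − 1.42·P_X = 1961 − 1.42 × 654.4 = 1032 kg O₂/d.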